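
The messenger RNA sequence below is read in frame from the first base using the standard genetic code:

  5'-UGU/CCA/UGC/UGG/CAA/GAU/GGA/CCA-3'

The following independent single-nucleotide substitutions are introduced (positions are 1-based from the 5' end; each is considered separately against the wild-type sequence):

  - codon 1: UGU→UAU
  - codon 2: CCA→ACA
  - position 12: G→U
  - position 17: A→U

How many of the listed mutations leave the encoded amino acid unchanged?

0

Codon 1: UGU (Cys) → UAU (Tyr) — missense.
Codon 2: CCA (Pro) → ACA (Thr) — missense.
Codon 4: UGG (Trp) → UGU (Cys) — missense.
Codon 6: GAU (Asp) → GUU (Val) — missense.
Synonymous: 0 of 4.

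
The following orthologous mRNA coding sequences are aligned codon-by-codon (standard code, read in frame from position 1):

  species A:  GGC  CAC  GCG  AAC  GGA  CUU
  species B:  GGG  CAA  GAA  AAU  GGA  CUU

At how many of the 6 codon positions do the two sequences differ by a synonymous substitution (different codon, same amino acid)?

2

Codon 1: GGC Gly / GGG Gly — synonymous.
Codon 2: CAC His / CAA Gln — nonsynonymous.
Codon 3: GCG Ala / GAA Glu — nonsynonymous.
Codon 4: AAC Asn / AAU Asn — synonymous.
Codon 5: GGA Gly / GGA Gly — identical.
Codon 6: CUU Leu / CUU Leu — identical.
Synonymous differences: 2.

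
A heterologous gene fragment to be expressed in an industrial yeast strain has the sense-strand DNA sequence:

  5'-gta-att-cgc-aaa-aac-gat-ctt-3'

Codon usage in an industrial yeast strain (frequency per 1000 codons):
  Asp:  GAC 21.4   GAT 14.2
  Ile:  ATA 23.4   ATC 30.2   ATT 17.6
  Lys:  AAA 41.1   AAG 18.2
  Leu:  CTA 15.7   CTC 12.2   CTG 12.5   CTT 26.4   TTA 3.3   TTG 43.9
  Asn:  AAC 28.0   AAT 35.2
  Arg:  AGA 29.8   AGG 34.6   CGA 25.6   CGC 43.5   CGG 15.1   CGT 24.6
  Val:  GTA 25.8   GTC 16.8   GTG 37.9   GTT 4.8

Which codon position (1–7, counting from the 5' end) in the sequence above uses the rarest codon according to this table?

Codon 1 GTA (Val): 25.8 per 1000.
Codon 2 ATT (Ile): 17.6 per 1000.
Codon 3 CGC (Arg): 43.5 per 1000.
Codon 4 AAA (Lys): 41.1 per 1000.
Codon 5 AAC (Asn): 28.0 per 1000.
Codon 6 GAT (Asp): 14.2 per 1000.
Codon 7 CTT (Leu): 26.4 per 1000.
Lowest frequency is 14.2 at codon 6.

6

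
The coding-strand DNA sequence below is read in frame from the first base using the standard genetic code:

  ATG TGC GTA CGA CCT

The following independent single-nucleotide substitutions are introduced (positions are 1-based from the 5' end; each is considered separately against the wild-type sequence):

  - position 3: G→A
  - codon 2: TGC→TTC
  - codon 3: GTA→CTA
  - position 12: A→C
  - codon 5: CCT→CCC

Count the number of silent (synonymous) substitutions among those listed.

2

Codon 1: ATG (Met) → ATA (Ile) — missense.
Codon 2: TGC (Cys) → TTC (Phe) — missense.
Codon 3: GTA (Val) → CTA (Leu) — missense.
Codon 4: CGA (Arg) → CGC (Arg) — synonymous.
Codon 5: CCT (Pro) → CCC (Pro) — synonymous.
Synonymous: 2 of 5.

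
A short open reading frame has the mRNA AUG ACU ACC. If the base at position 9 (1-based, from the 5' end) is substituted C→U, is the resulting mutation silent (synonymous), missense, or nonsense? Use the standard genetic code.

Position 9 falls in codon 3: ACC → Thr.
After the substitution the codon is ACU → Thr.
Both encode Thr, so the change is synonymous.

silent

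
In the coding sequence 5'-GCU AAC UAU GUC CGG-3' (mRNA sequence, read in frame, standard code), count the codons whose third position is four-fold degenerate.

Codon 1 GCU (Ala): third position 4-fold.
Codon 2 AAC (Asn): third position 2-fold.
Codon 3 UAU (Tyr): third position 2-fold.
Codon 4 GUC (Val): third position 4-fold.
Codon 5 CGG (Arg): third position 4-fold.
Four-fold degenerate third positions: 3.

3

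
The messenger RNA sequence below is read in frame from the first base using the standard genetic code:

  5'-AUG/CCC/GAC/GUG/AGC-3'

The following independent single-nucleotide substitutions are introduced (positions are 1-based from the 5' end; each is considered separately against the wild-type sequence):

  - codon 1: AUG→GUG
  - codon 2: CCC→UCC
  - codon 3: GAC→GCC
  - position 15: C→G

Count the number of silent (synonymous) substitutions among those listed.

0

Codon 1: AUG (Met) → GUG (Val) — missense.
Codon 2: CCC (Pro) → UCC (Ser) — missense.
Codon 3: GAC (Asp) → GCC (Ala) — missense.
Codon 5: AGC (Ser) → AGG (Arg) — missense.
Synonymous: 0 of 4.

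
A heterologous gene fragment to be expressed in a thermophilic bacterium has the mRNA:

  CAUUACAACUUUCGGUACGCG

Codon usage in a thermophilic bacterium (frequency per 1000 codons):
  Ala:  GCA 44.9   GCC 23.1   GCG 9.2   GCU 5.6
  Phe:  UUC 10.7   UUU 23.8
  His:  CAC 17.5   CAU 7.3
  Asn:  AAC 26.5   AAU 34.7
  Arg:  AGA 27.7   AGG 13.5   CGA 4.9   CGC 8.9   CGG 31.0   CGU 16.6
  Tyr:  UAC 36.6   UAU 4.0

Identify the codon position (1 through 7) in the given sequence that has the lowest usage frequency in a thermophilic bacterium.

Codon 1 CAU (His): 7.3 per 1000.
Codon 2 UAC (Tyr): 36.6 per 1000.
Codon 3 AAC (Asn): 26.5 per 1000.
Codon 4 UUU (Phe): 23.8 per 1000.
Codon 5 CGG (Arg): 31.0 per 1000.
Codon 6 UAC (Tyr): 36.6 per 1000.
Codon 7 GCG (Ala): 9.2 per 1000.
Lowest frequency is 7.3 at codon 1.

1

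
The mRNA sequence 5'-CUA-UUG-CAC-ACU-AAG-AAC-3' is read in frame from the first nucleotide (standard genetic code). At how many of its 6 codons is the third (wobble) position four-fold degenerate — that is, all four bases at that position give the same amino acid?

2

Codon 1 CUA (Leu): third position 4-fold.
Codon 2 UUG (Leu): third position 2-fold.
Codon 3 CAC (His): third position 2-fold.
Codon 4 ACU (Thr): third position 4-fold.
Codon 5 AAG (Lys): third position 2-fold.
Codon 6 AAC (Asn): third position 2-fold.
Four-fold degenerate third positions: 2.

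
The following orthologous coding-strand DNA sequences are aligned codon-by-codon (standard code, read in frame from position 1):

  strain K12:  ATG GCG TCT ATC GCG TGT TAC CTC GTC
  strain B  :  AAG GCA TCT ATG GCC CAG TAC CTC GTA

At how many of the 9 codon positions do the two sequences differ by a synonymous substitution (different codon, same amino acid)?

3

Codon 1: ATG Met / AAG Lys — nonsynonymous.
Codon 2: GCG Ala / GCA Ala — synonymous.
Codon 3: TCT Ser / TCT Ser — identical.
Codon 4: ATC Ile / ATG Met — nonsynonymous.
Codon 5: GCG Ala / GCC Ala — synonymous.
Codon 6: TGT Cys / CAG Gln — nonsynonymous.
Codon 7: TAC Tyr / TAC Tyr — identical.
Codon 8: CTC Leu / CTC Leu — identical.
Codon 9: GTC Val / GTA Val — synonymous.
Synonymous differences: 3.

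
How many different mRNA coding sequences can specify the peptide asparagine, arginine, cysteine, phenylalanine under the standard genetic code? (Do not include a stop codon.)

48

Asn: 2 codons.
Arg: 6 codons.
Cys: 2 codons.
Phe: 2 codons.
2 × 6 × 2 × 2 = 48.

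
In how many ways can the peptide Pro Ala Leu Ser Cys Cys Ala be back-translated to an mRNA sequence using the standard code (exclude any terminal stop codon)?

9216

Pro: 4 codons.
Ala: 4 codons.
Leu: 6 codons.
Ser: 6 codons.
Cys: 2 codons.
Cys: 2 codons.
Ala: 4 codons.
4 × 4 × 6 × 6 × 2 × 2 × 4 = 9216.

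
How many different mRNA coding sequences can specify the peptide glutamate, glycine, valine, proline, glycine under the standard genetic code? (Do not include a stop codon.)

512

Glu: 2 codons.
Gly: 4 codons.
Val: 4 codons.
Pro: 4 codons.
Gly: 4 codons.
2 × 4 × 4 × 4 × 4 = 512.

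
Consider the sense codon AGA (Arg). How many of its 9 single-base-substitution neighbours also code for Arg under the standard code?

Position 1: CGA → 1 synonymous.
Position 2: none → 0 synonymous.
Position 3: AGG → 1 synonymous.
Total: 1 + 0 + 1 = 2.

2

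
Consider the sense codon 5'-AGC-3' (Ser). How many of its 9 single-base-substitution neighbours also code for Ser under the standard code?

Position 1: none → 0 synonymous.
Position 2: none → 0 synonymous.
Position 3: AGT → 1 synonymous.
Total: 0 + 0 + 1 = 1.

1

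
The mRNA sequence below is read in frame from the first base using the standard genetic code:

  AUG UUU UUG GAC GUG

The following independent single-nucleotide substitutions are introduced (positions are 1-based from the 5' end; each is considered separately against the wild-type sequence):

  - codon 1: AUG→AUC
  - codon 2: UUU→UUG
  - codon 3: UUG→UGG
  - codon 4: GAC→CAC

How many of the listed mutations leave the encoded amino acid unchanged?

Codon 1: AUG (Met) → AUC (Ile) — missense.
Codon 2: UUU (Phe) → UUG (Leu) — missense.
Codon 3: UUG (Leu) → UGG (Trp) — missense.
Codon 4: GAC (Asp) → CAC (His) — missense.
Synonymous: 0 of 4.

0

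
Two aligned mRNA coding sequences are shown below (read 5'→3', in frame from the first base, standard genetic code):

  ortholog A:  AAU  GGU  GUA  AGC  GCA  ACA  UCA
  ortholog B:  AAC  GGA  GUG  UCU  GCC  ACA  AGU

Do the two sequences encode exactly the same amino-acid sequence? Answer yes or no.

yes

Codon 1: AAU Asn / AAC Asn — synonymous.
Codon 2: GGU Gly / GGA Gly — synonymous.
Codon 3: GUA Val / GUG Val — synonymous.
Codon 4: AGC Ser / UCU Ser — synonymous.
Codon 5: GCA Ala / GCC Ala — synonymous.
Codon 6: ACA Thr / ACA Thr — identical.
Codon 7: UCA Ser / AGU Ser — synonymous.
Nonsynonymous differences: 0 → same protein.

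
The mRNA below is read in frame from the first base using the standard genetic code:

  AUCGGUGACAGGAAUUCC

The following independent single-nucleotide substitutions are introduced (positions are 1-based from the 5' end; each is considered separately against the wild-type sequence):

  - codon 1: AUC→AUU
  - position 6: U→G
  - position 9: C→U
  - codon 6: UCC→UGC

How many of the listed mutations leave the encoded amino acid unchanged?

3

Codon 1: AUC (Ile) → AUU (Ile) — synonymous.
Codon 2: GGU (Gly) → GGG (Gly) — synonymous.
Codon 3: GAC (Asp) → GAU (Asp) — synonymous.
Codon 6: UCC (Ser) → UGC (Cys) — missense.
Synonymous: 3 of 4.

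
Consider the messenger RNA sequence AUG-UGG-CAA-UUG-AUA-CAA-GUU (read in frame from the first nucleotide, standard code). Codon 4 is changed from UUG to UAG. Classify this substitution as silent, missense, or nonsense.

Position 11 falls in codon 4: UUG → Leu.
After the substitution the codon is UAG → Stop.
The new codon is a stop codon, so this is a nonsense mutation.

nonsense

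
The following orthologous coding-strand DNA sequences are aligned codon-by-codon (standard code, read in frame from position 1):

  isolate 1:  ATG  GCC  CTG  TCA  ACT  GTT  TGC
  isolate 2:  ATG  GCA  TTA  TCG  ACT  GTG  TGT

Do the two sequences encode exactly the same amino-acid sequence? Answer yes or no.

yes

Codon 1: ATG Met / ATG Met — identical.
Codon 2: GCC Ala / GCA Ala — synonymous.
Codon 3: CTG Leu / TTA Leu — synonymous.
Codon 4: TCA Ser / TCG Ser — synonymous.
Codon 5: ACT Thr / ACT Thr — identical.
Codon 6: GTT Val / GTG Val — synonymous.
Codon 7: TGC Cys / TGT Cys — synonymous.
Nonsynonymous differences: 0 → same protein.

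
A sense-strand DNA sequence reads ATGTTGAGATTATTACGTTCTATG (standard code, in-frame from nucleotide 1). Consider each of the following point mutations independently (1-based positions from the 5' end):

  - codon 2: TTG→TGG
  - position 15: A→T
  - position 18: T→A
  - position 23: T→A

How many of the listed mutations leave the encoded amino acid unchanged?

Codon 2: TTG (Leu) → TGG (Trp) — missense.
Codon 5: TTA (Leu) → TTT (Phe) — missense.
Codon 6: CGT (Arg) → CGA (Arg) — synonymous.
Codon 8: ATG (Met) → AAG (Lys) — missense.
Synonymous: 1 of 4.

1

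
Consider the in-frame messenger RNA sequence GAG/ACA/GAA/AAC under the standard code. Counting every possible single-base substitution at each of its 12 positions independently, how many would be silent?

6

Codon 1 (GAG, Glu): 1 synonymous substitution.
Codon 2 (ACA, Thr): 3 synonymous substitutions.
Codon 3 (GAA, Glu): 1 synonymous substitution.
Codon 4 (AAC, Asn): 1 synonymous substitution.
Total: 1 + 3 + 1 + 1 = 6.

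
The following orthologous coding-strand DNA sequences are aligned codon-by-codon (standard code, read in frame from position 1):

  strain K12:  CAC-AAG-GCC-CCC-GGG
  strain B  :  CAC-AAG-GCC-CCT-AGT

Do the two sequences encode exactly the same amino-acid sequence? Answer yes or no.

Codon 1: CAC His / CAC His — identical.
Codon 2: AAG Lys / AAG Lys — identical.
Codon 3: GCC Ala / GCC Ala — identical.
Codon 4: CCC Pro / CCT Pro — synonymous.
Codon 5: GGG Gly / AGT Ser — nonsynonymous.
Nonsynonymous differences: 1 → different protein.

no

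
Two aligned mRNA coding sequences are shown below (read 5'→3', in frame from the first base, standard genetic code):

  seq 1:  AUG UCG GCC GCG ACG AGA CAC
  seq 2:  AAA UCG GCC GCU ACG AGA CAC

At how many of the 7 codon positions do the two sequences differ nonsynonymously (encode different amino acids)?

1

Codon 1: AUG Met / AAA Lys — nonsynonymous.
Codon 2: UCG Ser / UCG Ser — identical.
Codon 3: GCC Ala / GCC Ala — identical.
Codon 4: GCG Ala / GCU Ala — synonymous.
Codon 5: ACG Thr / ACG Thr — identical.
Codon 6: AGA Arg / AGA Arg — identical.
Codon 7: CAC His / CAC His — identical.
Nonsynonymous differences: 1.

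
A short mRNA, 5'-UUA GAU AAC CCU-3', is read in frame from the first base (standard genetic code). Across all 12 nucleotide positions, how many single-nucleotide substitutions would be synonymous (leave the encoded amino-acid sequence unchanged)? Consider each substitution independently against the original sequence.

Codon 1 (UUA, Leu): 2 synonymous substitutions.
Codon 2 (GAU, Asp): 1 synonymous substitution.
Codon 3 (AAC, Asn): 1 synonymous substitution.
Codon 4 (CCU, Pro): 3 synonymous substitutions.
Total: 2 + 1 + 1 + 3 = 7.

7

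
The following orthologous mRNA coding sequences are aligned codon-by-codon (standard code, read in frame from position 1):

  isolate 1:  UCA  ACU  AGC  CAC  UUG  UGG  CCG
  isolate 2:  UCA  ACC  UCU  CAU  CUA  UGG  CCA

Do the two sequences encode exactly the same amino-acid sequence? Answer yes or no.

yes

Codon 1: UCA Ser / UCA Ser — identical.
Codon 2: ACU Thr / ACC Thr — synonymous.
Codon 3: AGC Ser / UCU Ser — synonymous.
Codon 4: CAC His / CAU His — synonymous.
Codon 5: UUG Leu / CUA Leu — synonymous.
Codon 6: UGG Trp / UGG Trp — identical.
Codon 7: CCG Pro / CCA Pro — synonymous.
Nonsynonymous differences: 0 → same protein.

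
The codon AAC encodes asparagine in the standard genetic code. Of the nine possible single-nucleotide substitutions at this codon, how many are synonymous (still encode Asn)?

Position 1: none → 0 synonymous.
Position 2: none → 0 synonymous.
Position 3: AAU → 1 synonymous.
Total: 0 + 0 + 1 = 1.

1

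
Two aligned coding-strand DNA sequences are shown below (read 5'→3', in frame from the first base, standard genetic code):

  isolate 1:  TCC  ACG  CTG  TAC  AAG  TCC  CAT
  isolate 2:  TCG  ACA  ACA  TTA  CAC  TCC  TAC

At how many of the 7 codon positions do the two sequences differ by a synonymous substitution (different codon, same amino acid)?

Codon 1: TCC Ser / TCG Ser — synonymous.
Codon 2: ACG Thr / ACA Thr — synonymous.
Codon 3: CTG Leu / ACA Thr — nonsynonymous.
Codon 4: TAC Tyr / TTA Leu — nonsynonymous.
Codon 5: AAG Lys / CAC His — nonsynonymous.
Codon 6: TCC Ser / TCC Ser — identical.
Codon 7: CAT His / TAC Tyr — nonsynonymous.
Synonymous differences: 2.

2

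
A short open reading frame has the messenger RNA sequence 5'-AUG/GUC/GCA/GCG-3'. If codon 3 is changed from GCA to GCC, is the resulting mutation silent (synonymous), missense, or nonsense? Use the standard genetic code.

silent

Position 9 falls in codon 3: GCA → Ala.
After the substitution the codon is GCC → Ala.
Both encode Ala, so the change is synonymous.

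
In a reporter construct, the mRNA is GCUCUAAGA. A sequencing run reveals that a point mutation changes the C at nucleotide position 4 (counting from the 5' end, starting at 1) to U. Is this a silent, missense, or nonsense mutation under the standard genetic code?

silent

Position 4 falls in codon 2: CUA → Leu.
After the substitution the codon is UUA → Leu.
Both encode Leu, so the change is synonymous.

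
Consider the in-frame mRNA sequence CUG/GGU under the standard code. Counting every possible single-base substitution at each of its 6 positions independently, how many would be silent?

Codon 1 (CUG, Leu): 4 synonymous substitutions.
Codon 2 (GGU, Gly): 3 synonymous substitutions.
Total: 4 + 3 = 7.

7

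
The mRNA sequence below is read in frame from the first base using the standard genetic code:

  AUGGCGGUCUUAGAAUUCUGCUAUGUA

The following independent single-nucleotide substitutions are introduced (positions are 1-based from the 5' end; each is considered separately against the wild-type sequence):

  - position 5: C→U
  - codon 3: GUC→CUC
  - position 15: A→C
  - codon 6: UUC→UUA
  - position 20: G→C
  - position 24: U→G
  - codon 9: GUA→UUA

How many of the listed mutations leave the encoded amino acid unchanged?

0

Codon 2: GCG (Ala) → GUG (Val) — missense.
Codon 3: GUC (Val) → CUC (Leu) — missense.
Codon 5: GAA (Glu) → GAC (Asp) — missense.
Codon 6: UUC (Phe) → UUA (Leu) — missense.
Codon 7: UGC (Cys) → UCC (Ser) — missense.
Codon 8: UAU (Tyr) → UAG (Stop) — nonsense.
Codon 9: GUA (Val) → UUA (Leu) — missense.
Synonymous: 0 of 7.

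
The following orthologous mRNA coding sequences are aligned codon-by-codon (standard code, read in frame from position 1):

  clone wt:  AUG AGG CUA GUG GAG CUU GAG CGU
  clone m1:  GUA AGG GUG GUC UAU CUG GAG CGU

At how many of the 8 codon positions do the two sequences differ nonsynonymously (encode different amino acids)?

Codon 1: AUG Met / GUA Val — nonsynonymous.
Codon 2: AGG Arg / AGG Arg — identical.
Codon 3: CUA Leu / GUG Val — nonsynonymous.
Codon 4: GUG Val / GUC Val — synonymous.
Codon 5: GAG Glu / UAU Tyr — nonsynonymous.
Codon 6: CUU Leu / CUG Leu — synonymous.
Codon 7: GAG Glu / GAG Glu — identical.
Codon 8: CGU Arg / CGU Arg — identical.
Nonsynonymous differences: 3.

3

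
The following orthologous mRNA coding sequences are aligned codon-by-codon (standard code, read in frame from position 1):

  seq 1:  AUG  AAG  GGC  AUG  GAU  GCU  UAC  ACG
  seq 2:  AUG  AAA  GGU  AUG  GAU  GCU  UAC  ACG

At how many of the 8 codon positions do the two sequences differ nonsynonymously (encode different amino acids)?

Codon 1: AUG Met / AUG Met — identical.
Codon 2: AAG Lys / AAA Lys — synonymous.
Codon 3: GGC Gly / GGU Gly — synonymous.
Codon 4: AUG Met / AUG Met — identical.
Codon 5: GAU Asp / GAU Asp — identical.
Codon 6: GCU Ala / GCU Ala — identical.
Codon 7: UAC Tyr / UAC Tyr — identical.
Codon 8: ACG Thr / ACG Thr — identical.
Nonsynonymous differences: 0.

0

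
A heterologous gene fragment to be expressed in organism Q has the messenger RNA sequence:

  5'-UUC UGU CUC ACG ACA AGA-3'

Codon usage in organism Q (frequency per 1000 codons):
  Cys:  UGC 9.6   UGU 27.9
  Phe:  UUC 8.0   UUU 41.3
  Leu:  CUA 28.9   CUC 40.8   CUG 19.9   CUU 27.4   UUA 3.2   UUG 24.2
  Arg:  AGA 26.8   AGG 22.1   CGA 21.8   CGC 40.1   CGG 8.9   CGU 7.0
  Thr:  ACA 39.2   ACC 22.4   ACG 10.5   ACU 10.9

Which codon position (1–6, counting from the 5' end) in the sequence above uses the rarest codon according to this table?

1

Codon 1 UUC (Phe): 8.0 per 1000.
Codon 2 UGU (Cys): 27.9 per 1000.
Codon 3 CUC (Leu): 40.8 per 1000.
Codon 4 ACG (Thr): 10.5 per 1000.
Codon 5 ACA (Thr): 39.2 per 1000.
Codon 6 AGA (Arg): 26.8 per 1000.
Lowest frequency is 8.0 at codon 1.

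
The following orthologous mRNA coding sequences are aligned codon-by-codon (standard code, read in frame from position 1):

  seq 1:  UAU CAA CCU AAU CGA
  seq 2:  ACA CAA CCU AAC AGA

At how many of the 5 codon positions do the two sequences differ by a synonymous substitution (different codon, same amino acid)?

2

Codon 1: UAU Tyr / ACA Thr — nonsynonymous.
Codon 2: CAA Gln / CAA Gln — identical.
Codon 3: CCU Pro / CCU Pro — identical.
Codon 4: AAU Asn / AAC Asn — synonymous.
Codon 5: CGA Arg / AGA Arg — synonymous.
Synonymous differences: 2.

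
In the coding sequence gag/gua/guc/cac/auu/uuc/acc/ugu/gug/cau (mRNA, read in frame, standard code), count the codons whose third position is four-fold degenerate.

Codon 1 GAG (Glu): third position 2-fold.
Codon 2 GUA (Val): third position 4-fold.
Codon 3 GUC (Val): third position 4-fold.
Codon 4 CAC (His): third position 2-fold.
Codon 5 AUU (Ile): third position 3-fold.
Codon 6 UUC (Phe): third position 2-fold.
Codon 7 ACC (Thr): third position 4-fold.
Codon 8 UGU (Cys): third position 2-fold.
Codon 9 GUG (Val): third position 4-fold.
Codon 10 CAU (His): third position 2-fold.
Four-fold degenerate third positions: 4.

4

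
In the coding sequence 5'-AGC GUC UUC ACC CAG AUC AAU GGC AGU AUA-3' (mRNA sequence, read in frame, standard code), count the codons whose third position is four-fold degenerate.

3

Codon 1 AGC (Ser): third position 2-fold.
Codon 2 GUC (Val): third position 4-fold.
Codon 3 UUC (Phe): third position 2-fold.
Codon 4 ACC (Thr): third position 4-fold.
Codon 5 CAG (Gln): third position 2-fold.
Codon 6 AUC (Ile): third position 3-fold.
Codon 7 AAU (Asn): third position 2-fold.
Codon 8 GGC (Gly): third position 4-fold.
Codon 9 AGU (Ser): third position 2-fold.
Codon 10 AUA (Ile): third position 3-fold.
Four-fold degenerate third positions: 3.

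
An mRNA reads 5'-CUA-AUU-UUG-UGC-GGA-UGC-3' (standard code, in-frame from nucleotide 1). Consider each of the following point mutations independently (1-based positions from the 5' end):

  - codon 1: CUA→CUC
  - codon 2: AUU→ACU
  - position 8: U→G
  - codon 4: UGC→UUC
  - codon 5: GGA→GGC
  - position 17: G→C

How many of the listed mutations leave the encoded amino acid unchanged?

2

Codon 1: CUA (Leu) → CUC (Leu) — synonymous.
Codon 2: AUU (Ile) → ACU (Thr) — missense.
Codon 3: UUG (Leu) → UGG (Trp) — missense.
Codon 4: UGC (Cys) → UUC (Phe) — missense.
Codon 5: GGA (Gly) → GGC (Gly) — synonymous.
Codon 6: UGC (Cys) → UCC (Ser) — missense.
Synonymous: 2 of 6.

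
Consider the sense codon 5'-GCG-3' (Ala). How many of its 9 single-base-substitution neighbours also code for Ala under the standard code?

3

Position 1: none → 0 synonymous.
Position 2: none → 0 synonymous.
Position 3: GCT, GCC, GCA → 3 synonymous.
Total: 0 + 0 + 3 = 3.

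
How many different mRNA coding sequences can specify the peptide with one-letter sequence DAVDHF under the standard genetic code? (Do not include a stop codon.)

256

Asp: 2 codons.
Ala: 4 codons.
Val: 4 codons.
Asp: 2 codons.
His: 2 codons.
Phe: 2 codons.
2 × 4 × 4 × 2 × 2 × 2 = 256.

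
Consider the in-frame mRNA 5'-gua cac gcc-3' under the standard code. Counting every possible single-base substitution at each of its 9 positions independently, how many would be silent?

7

Codon 1 (GUA, Val): 3 synonymous substitutions.
Codon 2 (CAC, His): 1 synonymous substitution.
Codon 3 (GCC, Ala): 3 synonymous substitutions.
Total: 3 + 1 + 3 = 7.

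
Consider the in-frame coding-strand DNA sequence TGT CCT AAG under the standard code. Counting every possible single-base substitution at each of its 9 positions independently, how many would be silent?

5

Codon 1 (TGT, Cys): 1 synonymous substitution.
Codon 2 (CCT, Pro): 3 synonymous substitutions.
Codon 3 (AAG, Lys): 1 synonymous substitution.
Total: 1 + 3 + 1 = 5.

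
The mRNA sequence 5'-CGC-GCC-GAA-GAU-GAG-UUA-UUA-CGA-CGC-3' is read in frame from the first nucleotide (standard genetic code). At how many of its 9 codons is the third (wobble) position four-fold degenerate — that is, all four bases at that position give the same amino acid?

Codon 1 CGC (Arg): third position 4-fold.
Codon 2 GCC (Ala): third position 4-fold.
Codon 3 GAA (Glu): third position 2-fold.
Codon 4 GAU (Asp): third position 2-fold.
Codon 5 GAG (Glu): third position 2-fold.
Codon 6 UUA (Leu): third position 2-fold.
Codon 7 UUA (Leu): third position 2-fold.
Codon 8 CGA (Arg): third position 4-fold.
Codon 9 CGC (Arg): third position 4-fold.
Four-fold degenerate third positions: 4.

4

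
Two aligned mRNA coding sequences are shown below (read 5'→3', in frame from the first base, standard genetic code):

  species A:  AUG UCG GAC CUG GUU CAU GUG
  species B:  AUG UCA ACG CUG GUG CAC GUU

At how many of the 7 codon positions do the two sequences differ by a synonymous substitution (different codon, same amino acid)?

4

Codon 1: AUG Met / AUG Met — identical.
Codon 2: UCG Ser / UCA Ser — synonymous.
Codon 3: GAC Asp / ACG Thr — nonsynonymous.
Codon 4: CUG Leu / CUG Leu — identical.
Codon 5: GUU Val / GUG Val — synonymous.
Codon 6: CAU His / CAC His — synonymous.
Codon 7: GUG Val / GUU Val — synonymous.
Synonymous differences: 4.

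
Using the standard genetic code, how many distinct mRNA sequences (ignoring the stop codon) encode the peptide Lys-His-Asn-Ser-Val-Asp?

384

Lys: 2 codons.
His: 2 codons.
Asn: 2 codons.
Ser: 6 codons.
Val: 4 codons.
Asp: 2 codons.
2 × 2 × 2 × 6 × 4 × 2 = 384.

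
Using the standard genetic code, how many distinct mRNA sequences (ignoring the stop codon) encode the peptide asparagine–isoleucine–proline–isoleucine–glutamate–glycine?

576

Asn: 2 codons.
Ile: 3 codons.
Pro: 4 codons.
Ile: 3 codons.
Glu: 2 codons.
Gly: 4 codons.
2 × 3 × 4 × 3 × 2 × 4 = 576.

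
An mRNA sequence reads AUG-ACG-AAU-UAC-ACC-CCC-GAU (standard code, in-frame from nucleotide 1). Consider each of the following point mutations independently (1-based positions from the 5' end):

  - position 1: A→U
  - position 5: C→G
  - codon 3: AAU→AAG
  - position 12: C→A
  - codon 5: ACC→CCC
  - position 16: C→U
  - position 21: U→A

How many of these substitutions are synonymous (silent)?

0

Codon 1: AUG (Met) → UUG (Leu) — missense.
Codon 2: ACG (Thr) → AGG (Arg) — missense.
Codon 3: AAU (Asn) → AAG (Lys) — missense.
Codon 4: UAC (Tyr) → UAA (Stop) — nonsense.
Codon 5: ACC (Thr) → CCC (Pro) — missense.
Codon 6: CCC (Pro) → UCC (Ser) — missense.
Codon 7: GAU (Asp) → GAA (Glu) — missense.
Synonymous: 0 of 7.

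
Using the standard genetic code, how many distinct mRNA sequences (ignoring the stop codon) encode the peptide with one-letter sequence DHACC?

64

Asp: 2 codons.
His: 2 codons.
Ala: 4 codons.
Cys: 2 codons.
Cys: 2 codons.
2 × 2 × 4 × 2 × 2 = 64.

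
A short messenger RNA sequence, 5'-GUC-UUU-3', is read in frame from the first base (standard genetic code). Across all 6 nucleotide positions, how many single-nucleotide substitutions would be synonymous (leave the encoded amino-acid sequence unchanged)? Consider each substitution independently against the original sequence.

Codon 1 (GUC, Val): 3 synonymous substitutions.
Codon 2 (UUU, Phe): 1 synonymous substitution.
Total: 3 + 1 = 4.

4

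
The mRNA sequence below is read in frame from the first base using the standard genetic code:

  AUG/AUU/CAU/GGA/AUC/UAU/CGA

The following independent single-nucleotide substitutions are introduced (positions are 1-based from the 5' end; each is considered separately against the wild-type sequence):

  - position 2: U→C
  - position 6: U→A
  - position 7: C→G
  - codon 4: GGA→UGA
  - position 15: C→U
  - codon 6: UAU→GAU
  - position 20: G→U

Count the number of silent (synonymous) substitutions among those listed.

2

Codon 1: AUG (Met) → ACG (Thr) — missense.
Codon 2: AUU (Ile) → AUA (Ile) — synonymous.
Codon 3: CAU (His) → GAU (Asp) — missense.
Codon 4: GGA (Gly) → UGA (Stop) — nonsense.
Codon 5: AUC (Ile) → AUU (Ile) — synonymous.
Codon 6: UAU (Tyr) → GAU (Asp) — missense.
Codon 7: CGA (Arg) → CUA (Leu) — missense.
Synonymous: 2 of 7.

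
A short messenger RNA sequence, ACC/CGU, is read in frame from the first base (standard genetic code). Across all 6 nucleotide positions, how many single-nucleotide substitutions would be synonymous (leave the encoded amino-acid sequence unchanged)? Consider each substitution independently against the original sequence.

Codon 1 (ACC, Thr): 3 synonymous substitutions.
Codon 2 (CGU, Arg): 3 synonymous substitutions.
Total: 3 + 3 = 6.

6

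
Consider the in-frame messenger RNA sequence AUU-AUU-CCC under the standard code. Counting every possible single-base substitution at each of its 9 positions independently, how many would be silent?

Codon 1 (AUU, Ile): 2 synonymous substitutions.
Codon 2 (AUU, Ile): 2 synonymous substitutions.
Codon 3 (CCC, Pro): 3 synonymous substitutions.
Total: 2 + 2 + 3 = 7.

7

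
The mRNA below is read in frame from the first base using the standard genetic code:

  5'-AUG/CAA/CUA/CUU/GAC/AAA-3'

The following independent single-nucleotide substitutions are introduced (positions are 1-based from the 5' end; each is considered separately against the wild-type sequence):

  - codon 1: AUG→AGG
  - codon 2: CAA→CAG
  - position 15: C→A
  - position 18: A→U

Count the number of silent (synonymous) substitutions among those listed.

Codon 1: AUG (Met) → AGG (Arg) — missense.
Codon 2: CAA (Gln) → CAG (Gln) — synonymous.
Codon 5: GAC (Asp) → GAA (Glu) — missense.
Codon 6: AAA (Lys) → AAU (Asn) — missense.
Synonymous: 1 of 4.

1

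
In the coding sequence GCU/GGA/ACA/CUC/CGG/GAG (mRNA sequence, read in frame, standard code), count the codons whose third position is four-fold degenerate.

Codon 1 GCU (Ala): third position 4-fold.
Codon 2 GGA (Gly): third position 4-fold.
Codon 3 ACA (Thr): third position 4-fold.
Codon 4 CUC (Leu): third position 4-fold.
Codon 5 CGG (Arg): third position 4-fold.
Codon 6 GAG (Glu): third position 2-fold.
Four-fold degenerate third positions: 5.

5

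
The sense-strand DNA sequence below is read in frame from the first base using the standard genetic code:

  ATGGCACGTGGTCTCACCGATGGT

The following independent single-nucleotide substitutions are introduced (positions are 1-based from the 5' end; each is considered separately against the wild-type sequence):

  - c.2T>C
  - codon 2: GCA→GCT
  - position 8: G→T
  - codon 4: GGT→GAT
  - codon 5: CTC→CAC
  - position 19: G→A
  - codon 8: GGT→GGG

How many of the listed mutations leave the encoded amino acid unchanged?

2

Codon 1: ATG (Met) → ACG (Thr) — missense.
Codon 2: GCA (Ala) → GCT (Ala) — synonymous.
Codon 3: CGT (Arg) → CTT (Leu) — missense.
Codon 4: GGT (Gly) → GAT (Asp) — missense.
Codon 5: CTC (Leu) → CAC (His) — missense.
Codon 7: GAT (Asp) → AAT (Asn) — missense.
Codon 8: GGT (Gly) → GGG (Gly) — synonymous.
Synonymous: 2 of 7.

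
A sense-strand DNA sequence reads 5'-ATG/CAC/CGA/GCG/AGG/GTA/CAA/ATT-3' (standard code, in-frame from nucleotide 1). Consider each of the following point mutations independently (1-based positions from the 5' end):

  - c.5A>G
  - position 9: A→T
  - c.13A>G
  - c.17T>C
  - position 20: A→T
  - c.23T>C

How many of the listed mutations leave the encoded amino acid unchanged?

Codon 2: CAC (His) → CGC (Arg) — missense.
Codon 3: CGA (Arg) → CGT (Arg) — synonymous.
Codon 5: AGG (Arg) → GGG (Gly) — missense.
Codon 6: GTA (Val) → GCA (Ala) — missense.
Codon 7: CAA (Gln) → CTA (Leu) — missense.
Codon 8: ATT (Ile) → ACT (Thr) — missense.
Synonymous: 1 of 6.

1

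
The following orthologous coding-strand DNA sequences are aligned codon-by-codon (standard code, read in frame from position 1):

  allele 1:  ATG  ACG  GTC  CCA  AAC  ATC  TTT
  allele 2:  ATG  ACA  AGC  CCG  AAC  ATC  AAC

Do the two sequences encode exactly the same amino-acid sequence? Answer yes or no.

Codon 1: ATG Met / ATG Met — identical.
Codon 2: ACG Thr / ACA Thr — synonymous.
Codon 3: GTC Val / AGC Ser — nonsynonymous.
Codon 4: CCA Pro / CCG Pro — synonymous.
Codon 5: AAC Asn / AAC Asn — identical.
Codon 6: ATC Ile / ATC Ile — identical.
Codon 7: TTT Phe / AAC Asn — nonsynonymous.
Nonsynonymous differences: 2 → different protein.

no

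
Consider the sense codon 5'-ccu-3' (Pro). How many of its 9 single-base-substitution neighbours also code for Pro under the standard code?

3

Position 1: none → 0 synonymous.
Position 2: none → 0 synonymous.
Position 3: CCC, CCA, CCG → 3 synonymous.
Total: 0 + 0 + 3 = 3.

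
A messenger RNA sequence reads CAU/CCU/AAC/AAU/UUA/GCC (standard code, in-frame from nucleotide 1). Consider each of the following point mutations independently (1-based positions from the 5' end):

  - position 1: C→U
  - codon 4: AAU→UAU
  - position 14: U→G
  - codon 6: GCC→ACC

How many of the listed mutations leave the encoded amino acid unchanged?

Codon 1: CAU (His) → UAU (Tyr) — missense.
Codon 4: AAU (Asn) → UAU (Tyr) — missense.
Codon 5: UUA (Leu) → UGA (Stop) — nonsense.
Codon 6: GCC (Ala) → ACC (Thr) — missense.
Synonymous: 0 of 4.

0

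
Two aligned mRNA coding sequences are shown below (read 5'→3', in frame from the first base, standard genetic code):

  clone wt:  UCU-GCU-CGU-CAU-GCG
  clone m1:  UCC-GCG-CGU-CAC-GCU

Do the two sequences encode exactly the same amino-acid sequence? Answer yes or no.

Codon 1: UCU Ser / UCC Ser — synonymous.
Codon 2: GCU Ala / GCG Ala — synonymous.
Codon 3: CGU Arg / CGU Arg — identical.
Codon 4: CAU His / CAC His — synonymous.
Codon 5: GCG Ala / GCU Ala — synonymous.
Nonsynonymous differences: 0 → same protein.

yes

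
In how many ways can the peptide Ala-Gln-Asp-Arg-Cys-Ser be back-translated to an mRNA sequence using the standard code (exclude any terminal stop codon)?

Ala: 4 codons.
Gln: 2 codons.
Asp: 2 codons.
Arg: 6 codons.
Cys: 2 codons.
Ser: 6 codons.
4 × 2 × 2 × 6 × 2 × 6 = 1152.

1152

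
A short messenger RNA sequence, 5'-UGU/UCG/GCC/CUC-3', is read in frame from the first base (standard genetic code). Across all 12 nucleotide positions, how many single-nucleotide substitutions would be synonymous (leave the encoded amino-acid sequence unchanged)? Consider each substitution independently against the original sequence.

Codon 1 (UGU, Cys): 1 synonymous substitution.
Codon 2 (UCG, Ser): 3 synonymous substitutions.
Codon 3 (GCC, Ala): 3 synonymous substitutions.
Codon 4 (CUC, Leu): 3 synonymous substitutions.
Total: 1 + 3 + 3 + 3 = 10.

10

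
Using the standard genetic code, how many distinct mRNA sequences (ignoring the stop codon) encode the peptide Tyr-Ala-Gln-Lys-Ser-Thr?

768

Tyr: 2 codons.
Ala: 4 codons.
Gln: 2 codons.
Lys: 2 codons.
Ser: 6 codons.
Thr: 4 codons.
2 × 4 × 2 × 2 × 6 × 4 = 768.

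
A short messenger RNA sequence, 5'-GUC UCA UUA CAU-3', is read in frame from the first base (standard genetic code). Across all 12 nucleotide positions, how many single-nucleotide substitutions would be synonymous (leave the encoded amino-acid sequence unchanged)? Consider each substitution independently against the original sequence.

Codon 1 (GUC, Val): 3 synonymous substitutions.
Codon 2 (UCA, Ser): 3 synonymous substitutions.
Codon 3 (UUA, Leu): 2 synonymous substitutions.
Codon 4 (CAU, His): 1 synonymous substitution.
Total: 3 + 3 + 2 + 1 = 9.

9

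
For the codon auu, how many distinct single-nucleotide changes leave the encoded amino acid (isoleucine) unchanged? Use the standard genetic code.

2

Position 1: none → 0 synonymous.
Position 2: none → 0 synonymous.
Position 3: AUC, AUA → 2 synonymous.
Total: 0 + 0 + 2 = 2.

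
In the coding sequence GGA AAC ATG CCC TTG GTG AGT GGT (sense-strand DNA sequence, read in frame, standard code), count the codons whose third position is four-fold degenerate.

Codon 1 GGA (Gly): third position 4-fold.
Codon 2 AAC (Asn): third position 2-fold.
Codon 3 ATG (Met): third position 1-fold.
Codon 4 CCC (Pro): third position 4-fold.
Codon 5 TTG (Leu): third position 2-fold.
Codon 6 GTG (Val): third position 4-fold.
Codon 7 AGT (Ser): third position 2-fold.
Codon 8 GGT (Gly): third position 4-fold.
Four-fold degenerate third positions: 4.

4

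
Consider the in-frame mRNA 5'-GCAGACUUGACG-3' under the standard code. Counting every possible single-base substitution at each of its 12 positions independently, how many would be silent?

9

Codon 1 (GCA, Ala): 3 synonymous substitutions.
Codon 2 (GAC, Asp): 1 synonymous substitution.
Codon 3 (UUG, Leu): 2 synonymous substitutions.
Codon 4 (ACG, Thr): 3 synonymous substitutions.
Total: 3 + 1 + 2 + 3 = 9.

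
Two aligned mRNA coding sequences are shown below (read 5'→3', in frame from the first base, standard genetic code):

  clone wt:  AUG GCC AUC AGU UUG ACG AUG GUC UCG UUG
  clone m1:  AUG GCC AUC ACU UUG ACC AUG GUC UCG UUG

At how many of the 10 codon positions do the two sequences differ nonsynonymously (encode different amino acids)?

1

Codon 1: AUG Met / AUG Met — identical.
Codon 2: GCC Ala / GCC Ala — identical.
Codon 3: AUC Ile / AUC Ile — identical.
Codon 4: AGU Ser / ACU Thr — nonsynonymous.
Codon 5: UUG Leu / UUG Leu — identical.
Codon 6: ACG Thr / ACC Thr — synonymous.
Codon 7: AUG Met / AUG Met — identical.
Codon 8: GUC Val / GUC Val — identical.
Codon 9: UCG Ser / UCG Ser — identical.
Codon 10: UUG Leu / UUG Leu — identical.
Nonsynonymous differences: 1.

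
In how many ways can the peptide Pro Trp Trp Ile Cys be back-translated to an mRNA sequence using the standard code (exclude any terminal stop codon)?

24

Pro: 4 codons.
Trp: 1 codon.
Trp: 1 codon.
Ile: 3 codons.
Cys: 2 codons.
4 × 1 × 1 × 3 × 2 = 24.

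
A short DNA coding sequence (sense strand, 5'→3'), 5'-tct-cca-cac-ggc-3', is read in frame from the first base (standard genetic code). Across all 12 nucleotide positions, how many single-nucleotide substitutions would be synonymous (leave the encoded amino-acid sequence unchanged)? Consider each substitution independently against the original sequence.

10

Codon 1 (TCT, Ser): 3 synonymous substitutions.
Codon 2 (CCA, Pro): 3 synonymous substitutions.
Codon 3 (CAC, His): 1 synonymous substitution.
Codon 4 (GGC, Gly): 3 synonymous substitutions.
Total: 3 + 3 + 1 + 3 = 10.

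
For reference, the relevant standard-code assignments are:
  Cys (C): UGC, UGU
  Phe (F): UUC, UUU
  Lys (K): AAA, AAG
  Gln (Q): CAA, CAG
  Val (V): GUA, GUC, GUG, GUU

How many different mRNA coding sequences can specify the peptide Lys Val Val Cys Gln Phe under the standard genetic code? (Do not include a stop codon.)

Lys: 2 codons.
Val: 4 codons.
Val: 4 codons.
Cys: 2 codons.
Gln: 2 codons.
Phe: 2 codons.
2 × 4 × 4 × 2 × 2 × 2 = 256.

256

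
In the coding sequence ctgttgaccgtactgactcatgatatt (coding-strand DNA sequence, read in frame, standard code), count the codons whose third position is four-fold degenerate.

5

Codon 1 CTG (Leu): third position 4-fold.
Codon 2 TTG (Leu): third position 2-fold.
Codon 3 ACC (Thr): third position 4-fold.
Codon 4 GTA (Val): third position 4-fold.
Codon 5 CTG (Leu): third position 4-fold.
Codon 6 ACT (Thr): third position 4-fold.
Codon 7 CAT (His): third position 2-fold.
Codon 8 GAT (Asp): third position 2-fold.
Codon 9 ATT (Ile): third position 3-fold.
Four-fold degenerate third positions: 5.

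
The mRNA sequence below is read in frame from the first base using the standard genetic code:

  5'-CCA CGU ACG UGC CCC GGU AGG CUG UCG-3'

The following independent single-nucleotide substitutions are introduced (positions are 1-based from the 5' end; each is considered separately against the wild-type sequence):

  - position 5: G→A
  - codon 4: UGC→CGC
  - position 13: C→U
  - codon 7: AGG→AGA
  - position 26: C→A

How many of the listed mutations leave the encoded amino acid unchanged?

Codon 2: CGU (Arg) → CAU (His) — missense.
Codon 4: UGC (Cys) → CGC (Arg) — missense.
Codon 5: CCC (Pro) → UCC (Ser) — missense.
Codon 7: AGG (Arg) → AGA (Arg) — synonymous.
Codon 9: UCG (Ser) → UAG (Stop) — nonsense.
Synonymous: 1 of 5.

1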